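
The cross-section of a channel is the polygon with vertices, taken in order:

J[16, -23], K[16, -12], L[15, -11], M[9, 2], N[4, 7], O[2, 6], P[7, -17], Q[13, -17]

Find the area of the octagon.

186.5

Σ = (176) + (4) + (129) + (55) + (10) + (-76) + (102) + (-27) = 373
Area = |Σ|/2 = 186.5.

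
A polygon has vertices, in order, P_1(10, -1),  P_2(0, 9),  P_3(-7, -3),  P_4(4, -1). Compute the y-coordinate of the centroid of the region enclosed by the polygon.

Apply the shoelace (surveyor's) formula. First the cross-terms c_i = x_i·y_{i+1} − x_{i+1}·y_i:
  90, 63, 19, 6  ⇒  2A = 178, A = 89.
Then Σ (y_i + y_{i+1})·c_i = 1010, so ȳ = 1010 / (6·89) = 505/267.

505/267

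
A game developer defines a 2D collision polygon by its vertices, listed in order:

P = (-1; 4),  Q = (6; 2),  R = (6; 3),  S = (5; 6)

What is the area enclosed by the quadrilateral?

13.5

Apply Gauss's area formula: 2A = Σ (x_i·y_{i+1} − x_{i+1}·y_i), indices taken mod 4.
P→Q: (-1)(2) − (6)(4) = -26
Q→R: (6)(3) − (6)(2) = 6
R→S: (6)(6) − (5)(3) = 21
S→P: (5)(4) − (-1)(6) = 26
Σ = 27
Area = |Σ|/2 = 13.5.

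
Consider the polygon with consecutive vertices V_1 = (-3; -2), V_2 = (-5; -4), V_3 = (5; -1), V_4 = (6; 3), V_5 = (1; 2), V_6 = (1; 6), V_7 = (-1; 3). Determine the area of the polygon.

Σ = (2) + (25) + (21) + (9) + (4) + (9) + (11) = 81
Area = |Σ|/2 = 40.5.

40.5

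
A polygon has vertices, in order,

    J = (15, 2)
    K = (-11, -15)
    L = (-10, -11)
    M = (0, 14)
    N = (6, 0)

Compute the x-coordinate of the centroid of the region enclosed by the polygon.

-105/148

Apply the shoelace (surveyor's) formula. First the cross-terms c_i = x_i·y_{i+1} − x_{i+1}·y_i:
  -203, -29, -140, -84, 12  ⇒  2A = -444, A = -222.
Then Σ (x_i + x_{i+1})·c_i = 945, so x̄ = 945 / (6·(-222)) = -105/148.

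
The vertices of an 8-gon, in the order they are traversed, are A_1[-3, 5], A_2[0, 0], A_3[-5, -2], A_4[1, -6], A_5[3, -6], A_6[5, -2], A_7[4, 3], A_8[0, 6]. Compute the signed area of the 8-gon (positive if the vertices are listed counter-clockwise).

Cross-terms: 0, 0, 32, 12, 24, 23, 24, 18  ⇒  Σ = 133
Signed area = Σ/2 = 66.5 (positive ⇒ counter-clockwise traversal).

66.5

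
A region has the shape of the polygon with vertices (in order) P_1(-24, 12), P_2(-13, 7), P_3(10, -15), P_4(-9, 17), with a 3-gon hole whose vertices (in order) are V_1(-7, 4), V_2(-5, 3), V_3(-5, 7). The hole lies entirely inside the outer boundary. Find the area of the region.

Outer boundary:
Apply the surveyor's formula: 2A = Σ (x_i·y_{i+1} − x_{i+1}·y_i), indices taken mod 4.
Σ = (-12) + (125) + (35) + (300) = 448
Area = |Σ|/2 = 224.
Hole:
Apply the shoelace (surveyor's) formula: 2A = Σ (x_i·y_{i+1} − x_{i+1}·y_i), indices taken mod 3.
Σ = (-1) + (-20) + (29) = 8
Area = |Σ|/2 = 4.
Net area = 224 − 4 = 220.

220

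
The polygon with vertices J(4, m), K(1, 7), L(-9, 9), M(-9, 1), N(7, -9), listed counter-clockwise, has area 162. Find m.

Write out the shoelace sum; only the two edges meeting at J involve m:
2·Area = [(7·m − 4·(-9)) + (4·7 − 1·m)] + 218
       = 6·m + 282 = 324
⇒ m = 7.

7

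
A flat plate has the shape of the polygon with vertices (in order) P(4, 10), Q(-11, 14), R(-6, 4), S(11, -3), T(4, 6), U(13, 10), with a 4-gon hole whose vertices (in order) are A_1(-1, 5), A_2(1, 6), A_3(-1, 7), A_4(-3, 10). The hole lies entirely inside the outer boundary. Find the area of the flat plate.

Outer boundary:
Cross-terms: 166, 40, -26, 78, -38, 90  ⇒  Σ = 310
Area = |Σ|/2 = 155.
Hole:
Apply the shoelace (surveyor's) formula: 2A = Σ (x_i·y_{i+1} − x_{i+1}·y_i), indices taken mod 4.
Σ = (-11) + (13) + (11) + (-5) = 8
Area = |Σ|/2 = 4.
Net area = 155 − 4 = 151.

151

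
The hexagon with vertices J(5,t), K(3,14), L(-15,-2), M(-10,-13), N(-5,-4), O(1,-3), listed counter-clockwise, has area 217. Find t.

Write out the shoelace sum; only the two edges meeting at J involve t:
2·Area = [(1·t − 5·(-3)) + (5·14 − 3·t)] + 373
       = -2·t + 458 = 434
⇒ t = 12.

12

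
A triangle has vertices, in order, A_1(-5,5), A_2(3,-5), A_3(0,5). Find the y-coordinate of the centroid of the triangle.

Apply the surveyor's formula. First the cross-terms c_i = x_i·y_{i+1} − x_{i+1}·y_i:
  10, 15, 25  ⇒  2A = 50, A = 25.
Then Σ (y_i + y_{i+1})·c_i = 250, so ȳ = 250 / (6·25) = 5/3.

5/3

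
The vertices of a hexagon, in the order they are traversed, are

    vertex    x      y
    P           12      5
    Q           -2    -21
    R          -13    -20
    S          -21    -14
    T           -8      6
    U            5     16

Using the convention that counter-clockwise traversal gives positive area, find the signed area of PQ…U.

-638

Apply Gauss's area formula: 2A = Σ (x_i·y_{i+1} − x_{i+1}·y_i), indices taken mod 6.
P→Q: (12)(-21) − (-2)(5) = -242
Q→R: (-2)(-20) − (-13)(-21) = -233
R→S: (-13)(-14) − (-21)(-20) = -238
S→T: (-21)(6) − (-8)(-14) = -238
T→U: (-8)(16) − (5)(6) = -158
U→P: (5)(5) − (12)(16) = -167
Σ = -1276
Signed area = Σ/2 = -638 (negative ⇒ clockwise traversal).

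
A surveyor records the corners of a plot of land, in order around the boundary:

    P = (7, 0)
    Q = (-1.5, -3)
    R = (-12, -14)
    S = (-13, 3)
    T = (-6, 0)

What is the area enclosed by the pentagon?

Σ = (-21) + (-15) + (-218) + (18) + (0) = -236
Area = |Σ|/2 = 118.

118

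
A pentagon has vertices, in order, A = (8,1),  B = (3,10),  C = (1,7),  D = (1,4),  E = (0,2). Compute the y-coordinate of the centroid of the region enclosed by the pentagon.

965/213

Apply the shoelace (surveyor's) formula. First the cross-terms c_i = x_i·y_{i+1} − x_{i+1}·y_i:
  77, 11, -3, 2, -16  ⇒  2A = 71, A = 35.5.
Then Σ (y_i + y_{i+1})·c_i = 965, so ȳ = 965 / (6·35.5) = 965/213.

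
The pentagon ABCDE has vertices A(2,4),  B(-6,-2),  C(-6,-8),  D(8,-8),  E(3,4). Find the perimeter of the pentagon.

|AB| = √((-8)² + (-6)²) = √100 = 10
|BC| = √((0)² + (-6)²) = √36 = 6
|CD| = √((14)² + (0)²) = √196 = 14
|DE| = √((-5)² + (12)²) = √169 = 13
|EA| = √((-1)² + (0)²) = √1 = 1
Perimeter = 10 + 6 + 14 + 13 + 1 = 44.

44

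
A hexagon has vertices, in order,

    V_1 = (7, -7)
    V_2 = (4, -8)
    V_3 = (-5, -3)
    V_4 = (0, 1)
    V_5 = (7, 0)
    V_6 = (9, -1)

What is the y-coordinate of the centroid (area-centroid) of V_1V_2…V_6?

Apply the shoelace (surveyor's) formula. First the cross-terms c_i = x_i·y_{i+1} − x_{i+1}·y_i:
  -28, -52, -5, -7, -7, -56  ⇒  2A = -155, A = -77.5.
Then Σ (y_i + y_{i+1})·c_i = 1450, so ȳ = 1450 / (6·(-77.5)) = -290/93.

-290/93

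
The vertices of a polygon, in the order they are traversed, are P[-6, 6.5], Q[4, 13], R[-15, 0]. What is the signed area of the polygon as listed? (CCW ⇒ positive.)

Apply the surveyor's formula: 2A = Σ (x_i·y_{i+1} − x_{i+1}·y_i), indices taken mod 3.
Σ = (-104) + (195) + (-97.5) = -6.5
Signed area = Σ/2 = -3.25 (negative ⇒ clockwise traversal).

-3.25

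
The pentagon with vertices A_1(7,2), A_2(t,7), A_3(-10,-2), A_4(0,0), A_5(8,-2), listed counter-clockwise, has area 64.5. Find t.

Write out the shoelace sum; only the two edges meeting at A_2 involve t:
2·Area = [(7·7 − t·2) + (t·(-2) − (-10)·7)] + 30
       = -4·t + 149 = 129
⇒ t = 5.

5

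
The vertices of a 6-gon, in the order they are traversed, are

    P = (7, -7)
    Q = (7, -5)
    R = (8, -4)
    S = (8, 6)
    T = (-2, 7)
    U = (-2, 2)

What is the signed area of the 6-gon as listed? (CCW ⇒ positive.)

Σ = (14) + (12) + (80) + (68) + (10) + (0) = 184
Signed area = Σ/2 = 92 (positive ⇒ counter-clockwise traversal).

92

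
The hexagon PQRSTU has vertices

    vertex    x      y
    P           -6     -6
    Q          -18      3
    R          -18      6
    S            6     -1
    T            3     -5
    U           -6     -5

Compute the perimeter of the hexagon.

58

|PQ| = √((-12)² + (9)²) = √225 = 15
|QR| = √((0)² + (3)²) = √9 = 3
|RS| = √((24)² + (-7)²) = √625 = 25
|ST| = √((-3)² + (-4)²) = √25 = 5
|TU| = √((-9)² + (0)²) = √81 = 9
|UP| = √((0)² + (-1)²) = √1 = 1
Perimeter = 15 + 3 + 25 + 5 + 9 + 1 = 58.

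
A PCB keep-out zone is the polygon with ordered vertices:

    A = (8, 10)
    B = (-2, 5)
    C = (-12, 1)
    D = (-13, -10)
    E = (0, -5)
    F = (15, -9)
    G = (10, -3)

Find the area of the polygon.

Cross-terms: 60, 58, 133, 65, 75, 45, 124  ⇒  Σ = 560
Area = |Σ|/2 = 280.

280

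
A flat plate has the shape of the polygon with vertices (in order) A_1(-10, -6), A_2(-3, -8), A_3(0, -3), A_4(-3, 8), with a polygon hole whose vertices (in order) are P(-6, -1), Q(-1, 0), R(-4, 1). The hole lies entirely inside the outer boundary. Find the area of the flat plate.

Outer boundary:
Σ = (62) + (9) + (-9) + (98) = 160
Area = |Σ|/2 = 80.
Hole:
Apply the shoelace (surveyor's) formula: 2A = Σ (x_i·y_{i+1} − x_{i+1}·y_i), indices taken mod 3.
P→Q: (-6)(0) − (-1)(-1) = -1
Q→R: (-1)(1) − (-4)(0) = -1
R→P: (-4)(-1) − (-6)(1) = 10
Σ = 8
Area = |Σ|/2 = 4.
Net area = 80 − 4 = 76.

76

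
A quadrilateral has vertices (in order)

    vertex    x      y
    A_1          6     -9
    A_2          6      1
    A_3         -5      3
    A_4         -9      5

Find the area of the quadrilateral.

Apply the surveyor's formula: 2A = Σ (x_i·y_{i+1} − x_{i+1}·y_i), indices taken mod 4.
A_1→A_2: (6)(1) − (6)(-9) = 60
A_2→A_3: (6)(3) − (-5)(1) = 23
A_3→A_4: (-5)(5) − (-9)(3) = 2
A_4→A_1: (-9)(-9) − (6)(5) = 51
Σ = 136
Area = |Σ|/2 = 68.

68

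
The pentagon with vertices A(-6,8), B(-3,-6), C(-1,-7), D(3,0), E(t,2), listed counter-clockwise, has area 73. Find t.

Write out the shoelace sum; only the two edges meeting at E involve t:
2·Area = [(3·2 − t·0) + (t·8 − (-6)·2)] + 96
       = 8·t + 114 = 146
⇒ t = 4.

4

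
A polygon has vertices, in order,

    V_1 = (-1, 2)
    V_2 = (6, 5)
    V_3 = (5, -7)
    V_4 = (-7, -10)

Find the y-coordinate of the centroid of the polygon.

Apply the shoelace (surveyor's) formula. First the cross-terms c_i = x_i·y_{i+1} − x_{i+1}·y_i:
  -17, -67, -99, -24  ⇒  2A = -207, A = -103.5.
Then Σ (y_i + y_{i+1})·c_i = 1890, so ȳ = 1890 / (6·(-103.5)) = -70/23.

-70/23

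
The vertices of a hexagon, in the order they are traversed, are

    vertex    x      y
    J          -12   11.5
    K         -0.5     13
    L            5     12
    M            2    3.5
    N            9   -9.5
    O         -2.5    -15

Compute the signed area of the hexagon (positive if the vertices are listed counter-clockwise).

Apply the shoelace (surveyor's) formula: 2A = Σ (x_i·y_{i+1} − x_{i+1}·y_i), indices taken mod 6.
Cross-terms: -150.25, -71, -6.5, -50.5, -158.75, -208.75  ⇒  Σ = -645.75
Signed area = Σ/2 = -322.875 (negative ⇒ clockwise traversal).

-322.875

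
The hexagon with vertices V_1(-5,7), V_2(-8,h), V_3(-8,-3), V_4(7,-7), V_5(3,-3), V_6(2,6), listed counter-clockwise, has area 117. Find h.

Write out the shoelace sum; only the two edges meeting at V_2 involve h:
2·Area = [((-5)·h − (-8)·7) + ((-8)·(-3) − (-8)·h)] + 145
       = 3·h + 225 = 234
⇒ h = 3.

3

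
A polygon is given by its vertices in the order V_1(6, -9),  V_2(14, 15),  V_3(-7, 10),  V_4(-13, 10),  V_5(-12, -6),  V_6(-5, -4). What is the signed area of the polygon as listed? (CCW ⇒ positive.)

Apply Gauss's area formula: 2A = Σ (x_i·y_{i+1} − x_{i+1}·y_i), indices taken mod 6.
Σ = (216) + (245) + (60) + (198) + (18) + (69) = 806
Signed area = Σ/2 = 403 (positive ⇒ counter-clockwise traversal).

403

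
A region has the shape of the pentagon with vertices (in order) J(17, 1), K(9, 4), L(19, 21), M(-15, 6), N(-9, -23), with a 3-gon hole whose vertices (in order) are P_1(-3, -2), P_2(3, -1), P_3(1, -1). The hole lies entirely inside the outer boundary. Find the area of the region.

Outer boundary:
Σ = (59) + (113) + (429) + (399) + (382) = 1382
Area = |Σ|/2 = 691.
Hole:
Σ = (9) + (-2) + (-5) = 2
Area = |Σ|/2 = 1.
Net area = 691 − 1 = 690.

690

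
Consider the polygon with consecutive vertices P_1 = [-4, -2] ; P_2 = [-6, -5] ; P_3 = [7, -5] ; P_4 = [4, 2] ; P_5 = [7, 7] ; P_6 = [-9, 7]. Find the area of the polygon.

Apply the shoelace formula: 2A = Σ (x_i·y_{i+1} − x_{i+1}·y_i), indices taken mod 6.
Σ = (8) + (65) + (34) + (14) + (112) + (46) = 279
Area = |Σ|/2 = 139.5.

139.5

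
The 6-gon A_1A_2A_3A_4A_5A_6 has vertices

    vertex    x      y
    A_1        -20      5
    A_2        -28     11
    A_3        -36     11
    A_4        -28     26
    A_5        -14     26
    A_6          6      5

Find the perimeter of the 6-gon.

104

|A_1A_2| = √((-8)² + (6)²) = √100 = 10
|A_2A_3| = √((-8)² + (0)²) = √64 = 8
|A_3A_4| = √((8)² + (15)²) = √289 = 17
|A_4A_5| = √((14)² + (0)²) = √196 = 14
|A_5A_6| = √((20)² + (-21)²) = √841 = 29
|A_6A_1| = √((-26)² + (0)²) = √676 = 26
Perimeter = 10 + 8 + 17 + 14 + 29 + 26 = 104.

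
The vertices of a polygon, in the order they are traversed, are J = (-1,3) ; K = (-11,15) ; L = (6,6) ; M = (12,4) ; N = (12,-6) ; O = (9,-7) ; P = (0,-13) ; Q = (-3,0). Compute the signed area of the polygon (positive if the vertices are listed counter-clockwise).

-250.5

Apply the surveyor's formula: 2A = Σ (x_i·y_{i+1} − x_{i+1}·y_i), indices taken mod 8.
Cross-terms: 18, -156, -48, -120, -30, -117, -39, -9  ⇒  Σ = -501
Signed area = Σ/2 = -250.5 (negative ⇒ clockwise traversal).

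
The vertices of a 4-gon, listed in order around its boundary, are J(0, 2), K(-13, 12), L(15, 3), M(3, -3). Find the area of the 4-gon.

Σ = (26) + (-219) + (-54) + (6) = -241
Area = |Σ|/2 = 120.5.

120.5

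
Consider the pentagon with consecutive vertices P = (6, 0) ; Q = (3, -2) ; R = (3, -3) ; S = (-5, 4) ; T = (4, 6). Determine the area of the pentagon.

50

Σ = (-12) + (-3) + (-3) + (-46) + (-36) = -100
Area = |Σ|/2 = 50.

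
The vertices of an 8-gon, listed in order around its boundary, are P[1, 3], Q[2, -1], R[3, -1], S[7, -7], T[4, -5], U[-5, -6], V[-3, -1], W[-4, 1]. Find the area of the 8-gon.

54.5

P→Q: (1)(-1) − (2)(3) = -7
Q→R: (2)(-1) − (3)(-1) = 1
R→S: (3)(-7) − (7)(-1) = -14
S→T: (7)(-5) − (4)(-7) = -7
T→U: (4)(-6) − (-5)(-5) = -49
U→V: (-5)(-1) − (-3)(-6) = -13
V→W: (-3)(1) − (-4)(-1) = -7
W→P: (-4)(3) − (1)(1) = -13
Σ = -109
Area = |Σ|/2 = 54.5.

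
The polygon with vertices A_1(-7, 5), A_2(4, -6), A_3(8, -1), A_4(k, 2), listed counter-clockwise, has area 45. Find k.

The doubled signed area Σ (x_i y_{i+1} − x_{i+1} y_i) is linear in k.
With k=0 it equals 96; the coefficient of k is 6 (from the two edges through A_4).
So 6·k + 96 = 2·45 = 90 ⇒ k = -1.

-1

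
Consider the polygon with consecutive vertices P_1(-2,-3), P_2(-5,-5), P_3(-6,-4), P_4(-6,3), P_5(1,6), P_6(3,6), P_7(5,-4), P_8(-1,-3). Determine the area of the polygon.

P_1→P_2: (-2)(-5) − (-5)(-3) = -5
P_2→P_3: (-5)(-4) − (-6)(-5) = -10
P_3→P_4: (-6)(3) − (-6)(-4) = -42
P_4→P_5: (-6)(6) − (1)(3) = -39
P_5→P_6: (1)(6) − (3)(6) = -12
P_6→P_7: (3)(-4) − (5)(6) = -42
P_7→P_8: (5)(-3) − (-1)(-4) = -19
P_8→P_1: (-1)(-3) − (-2)(-3) = -3
Σ = -172
Area = |Σ|/2 = 86.

86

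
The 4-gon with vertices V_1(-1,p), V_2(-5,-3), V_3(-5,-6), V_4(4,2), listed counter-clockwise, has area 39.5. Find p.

5

The doubled signed area Σ (x_i y_{i+1} − x_{i+1} y_i) is linear in p.
With p=0 it equals 34; the coefficient of p is 9 (from the two edges through V_1).
So 9·p + 34 = 2·39.5 = 79 ⇒ p = 5.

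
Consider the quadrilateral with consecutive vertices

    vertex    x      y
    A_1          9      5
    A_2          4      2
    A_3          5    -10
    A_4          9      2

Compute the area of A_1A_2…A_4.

Apply the surveyor's formula: 2A = Σ (x_i·y_{i+1} − x_{i+1}·y_i), indices taken mod 4.
A_1→A_2: (9)(2) − (4)(5) = -2
A_2→A_3: (4)(-10) − (5)(2) = -50
A_3→A_4: (5)(2) − (9)(-10) = 100
A_4→A_1: (9)(5) − (9)(2) = 27
Σ = 75
Area = |Σ|/2 = 37.5.

37.5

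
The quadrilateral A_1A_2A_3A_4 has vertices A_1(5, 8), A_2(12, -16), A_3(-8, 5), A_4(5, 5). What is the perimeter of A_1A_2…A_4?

70

|A_1A_2| = √((7)² + (-24)²) = √625 = 25
|A_2A_3| = √((-20)² + (21)²) = √841 = 29
|A_3A_4| = √((13)² + (0)²) = √169 = 13
|A_4A_1| = √((0)² + (3)²) = √9 = 3
Perimeter = 25 + 29 + 13 + 3 = 70.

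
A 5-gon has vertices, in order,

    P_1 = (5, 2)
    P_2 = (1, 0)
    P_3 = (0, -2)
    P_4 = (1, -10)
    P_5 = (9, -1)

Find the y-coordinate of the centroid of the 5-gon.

Apply the surveyor's formula. First the cross-terms c_i = x_i·y_{i+1} − x_{i+1}·y_i:
  -2, -2, 2, 89, 23  ⇒  2A = 110, A = 55.
Then Σ (y_i + y_{i+1})·c_i = -980, so ȳ = -980 / (6·55) = -98/33.

-98/33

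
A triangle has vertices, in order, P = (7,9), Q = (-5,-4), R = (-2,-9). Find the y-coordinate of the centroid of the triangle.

Apply the shoelace (surveyor's) formula. First the cross-terms c_i = x_i·y_{i+1} − x_{i+1}·y_i:
  17, 37, 45  ⇒  2A = 99, A = 49.5.
Then Σ (y_i + y_{i+1})·c_i = -396, so ȳ = -396 / (6·49.5) = -4/3.

-4/3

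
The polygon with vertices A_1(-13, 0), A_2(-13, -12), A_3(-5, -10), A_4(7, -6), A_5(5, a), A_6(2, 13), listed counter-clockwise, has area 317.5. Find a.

9

The doubled signed area Σ (x_i y_{i+1} − x_{i+1} y_i) is linear in a.
With a=0 it equals 590; the coefficient of a is 5 (from the two edges through A_5).
So 5·a + 590 = 2·317.5 = 635 ⇒ a = 9.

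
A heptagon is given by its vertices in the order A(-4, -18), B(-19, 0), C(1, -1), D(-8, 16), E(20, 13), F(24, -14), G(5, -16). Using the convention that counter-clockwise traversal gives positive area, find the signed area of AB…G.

Apply the shoelace formula: 2A = Σ (x_i·y_{i+1} − x_{i+1}·y_i), indices taken mod 7.
Cross-terms: -342, 19, 8, -424, -592, -314, -154  ⇒  Σ = -1799
Signed area = Σ/2 = -899.5 (negative ⇒ clockwise traversal).

-899.5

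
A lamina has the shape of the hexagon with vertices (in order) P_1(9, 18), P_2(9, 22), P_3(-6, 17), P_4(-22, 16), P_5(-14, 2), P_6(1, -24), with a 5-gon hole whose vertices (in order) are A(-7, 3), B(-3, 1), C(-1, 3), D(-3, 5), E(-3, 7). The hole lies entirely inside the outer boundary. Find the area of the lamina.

Outer boundary:
Apply the shoelace formula: 2A = Σ (x_i·y_{i+1} − x_{i+1}·y_i), indices taken mod 6.
Σ = (36) + (285) + (278) + (180) + (334) + (234) = 1347
Area = |Σ|/2 = 673.5.
Hole:
Cross-terms: 2, -8, 4, -6, 40  ⇒  Σ = 32
Area = |Σ|/2 = 16.
Net area = 673.5 − 16 = 657.5.

657.5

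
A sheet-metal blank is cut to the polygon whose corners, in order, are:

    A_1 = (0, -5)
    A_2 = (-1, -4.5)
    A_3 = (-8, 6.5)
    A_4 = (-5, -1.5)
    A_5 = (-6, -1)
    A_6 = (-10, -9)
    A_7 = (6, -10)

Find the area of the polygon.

Apply the shoelace formula: 2A = Σ (x_i·y_{i+1} − x_{i+1}·y_i), indices taken mod 7.
Σ = (-5) + (-42.5) + (44.5) + (-4) + (44) + (154) + (-30) = 161
Area = |Σ|/2 = 80.5.

80.5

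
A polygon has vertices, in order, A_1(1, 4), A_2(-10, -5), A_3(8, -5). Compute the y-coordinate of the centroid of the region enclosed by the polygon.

Apply Gauss's area formula. First the cross-terms c_i = x_i·y_{i+1} − x_{i+1}·y_i:
  35, 90, 37  ⇒  2A = 162, A = 81.
Then Σ (y_i + y_{i+1})·c_i = -972, so ȳ = -972 / (6·81) = -2.

-2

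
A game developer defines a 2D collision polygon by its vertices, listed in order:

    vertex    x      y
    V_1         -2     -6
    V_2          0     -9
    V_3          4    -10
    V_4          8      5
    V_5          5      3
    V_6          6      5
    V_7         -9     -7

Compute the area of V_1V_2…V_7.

V_1→V_2: (-2)(-9) − (0)(-6) = 18
V_2→V_3: (0)(-10) − (4)(-9) = 36
V_3→V_4: (4)(5) − (8)(-10) = 100
V_4→V_5: (8)(3) − (5)(5) = -1
V_5→V_6: (5)(5) − (6)(3) = 7
V_6→V_7: (6)(-7) − (-9)(5) = 3
V_7→V_1: (-9)(-6) − (-2)(-7) = 40
Σ = 203
Area = |Σ|/2 = 101.5.

101.5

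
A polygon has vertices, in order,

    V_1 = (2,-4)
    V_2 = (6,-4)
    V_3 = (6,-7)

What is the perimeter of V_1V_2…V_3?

|V_1V_2| = √((4)² + (0)²) = √16 = 4
|V_2V_3| = √((0)² + (-3)²) = √9 = 3
|V_3V_1| = √((-4)² + (3)²) = √25 = 5
Perimeter = 4 + 3 + 5 = 12.

12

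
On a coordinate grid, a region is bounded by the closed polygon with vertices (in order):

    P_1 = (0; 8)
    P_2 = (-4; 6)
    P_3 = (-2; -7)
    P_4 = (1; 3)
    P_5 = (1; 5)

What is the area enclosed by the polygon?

Apply the surveyor's formula: 2A = Σ (x_i·y_{i+1} − x_{i+1}·y_i), indices taken mod 5.
Σ = (32) + (40) + (1) + (2) + (8) = 83
Area = |Σ|/2 = 41.5.

41.5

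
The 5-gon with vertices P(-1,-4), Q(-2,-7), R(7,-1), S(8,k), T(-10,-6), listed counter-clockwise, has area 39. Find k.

2

Write out the shoelace sum; only the two edges meeting at S involve k:
2·Area = [(7·k − 8·(-1)) + (8·(-6) − (-10)·k)] + 84
       = 17·k + 44 = 78
⇒ k = 2.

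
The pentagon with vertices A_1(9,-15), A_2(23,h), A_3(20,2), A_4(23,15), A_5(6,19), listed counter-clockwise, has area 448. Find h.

-15

Write out the shoelace sum; only the two edges meeting at A_2 involve h:
2·Area = [(9·h − 23·(-15)) + (23·2 − 20·h)] + 340
       = -11·h + 731 = 896
⇒ h = -15.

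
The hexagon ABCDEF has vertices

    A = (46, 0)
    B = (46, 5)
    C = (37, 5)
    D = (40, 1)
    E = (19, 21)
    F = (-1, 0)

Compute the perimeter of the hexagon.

|AB| = √((0)² + (5)²) = √25 = 5
|BC| = √((-9)² + (0)²) = √81 = 9
|CD| = √((3)² + (-4)²) = √25 = 5
|DE| = √((-21)² + (20)²) = √841 = 29
|EF| = √((-20)² + (-21)²) = √841 = 29
|FA| = √((47)² + (0)²) = √2209 = 47
Perimeter = 5 + 9 + 5 + 29 + 29 + 47 = 124.

124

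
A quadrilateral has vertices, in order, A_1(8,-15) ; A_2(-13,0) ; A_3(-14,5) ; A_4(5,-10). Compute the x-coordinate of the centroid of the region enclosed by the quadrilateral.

-88/21

Apply Gauss's area formula. First the cross-terms c_i = x_i·y_{i+1} − x_{i+1}·y_i:
  -195, -65, 115, 5  ⇒  2A = -140, A = -70.
Then Σ (x_i + x_{i+1})·c_i = 1760, so x̄ = 1760 / (6·(-70)) = -88/21.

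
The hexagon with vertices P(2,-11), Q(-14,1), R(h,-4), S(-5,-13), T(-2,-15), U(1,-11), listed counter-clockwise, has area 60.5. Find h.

-10

Write out the shoelace sum; only the two edges meeting at R involve h:
2·Area = [((-14)·(-4) − h·1) + (h·(-13) − (-5)·(-4))] + -55
       = -14·h + -19 = 121
⇒ h = -10.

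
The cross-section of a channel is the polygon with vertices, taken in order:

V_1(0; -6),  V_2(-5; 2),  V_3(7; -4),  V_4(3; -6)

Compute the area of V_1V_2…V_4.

36

Σ = (-30) + (6) + (-30) + (-18) = -72
Area = |Σ|/2 = 36.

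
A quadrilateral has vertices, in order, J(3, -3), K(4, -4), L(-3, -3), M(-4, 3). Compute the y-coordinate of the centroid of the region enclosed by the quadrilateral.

-4/3

Apply the shoelace (surveyor's) formula. First the cross-terms c_i = x_i·y_{i+1} − x_{i+1}·y_i:
  0, -24, -21, 3  ⇒  2A = -42, A = -21.
Then Σ (y_i + y_{i+1})·c_i = 168, so ȳ = 168 / (6·(-21)) = -4/3.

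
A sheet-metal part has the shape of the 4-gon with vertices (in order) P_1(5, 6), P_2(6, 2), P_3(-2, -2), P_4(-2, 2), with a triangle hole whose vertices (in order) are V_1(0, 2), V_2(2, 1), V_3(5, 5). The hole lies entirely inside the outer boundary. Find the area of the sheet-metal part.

Outer boundary:
Apply the shoelace (surveyor's) formula: 2A = Σ (x_i·y_{i+1} − x_{i+1}·y_i), indices taken mod 4.
P_1→P_2: (5)(2) − (6)(6) = -26
P_2→P_3: (6)(-2) − (-2)(2) = -8
P_3→P_4: (-2)(2) − (-2)(-2) = -8
P_4→P_1: (-2)(6) − (5)(2) = -22
Σ = -64
Area = |Σ|/2 = 32.
Hole:
Apply Gauss's area formula: 2A = Σ (x_i·y_{i+1} − x_{i+1}·y_i), indices taken mod 3.
V_1→V_2: (0)(1) − (2)(2) = -4
V_2→V_3: (2)(5) − (5)(1) = 5
V_3→V_1: (5)(2) − (0)(5) = 10
Σ = 11
Area = |Σ|/2 = 5.5.
Net area = 32 − 5.5 = 26.5.

26.5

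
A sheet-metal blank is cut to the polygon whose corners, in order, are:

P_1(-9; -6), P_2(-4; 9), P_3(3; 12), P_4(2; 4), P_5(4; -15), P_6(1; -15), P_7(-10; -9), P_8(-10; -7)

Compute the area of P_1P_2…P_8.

232.5

Apply the shoelace formula: 2A = Σ (x_i·y_{i+1} − x_{i+1}·y_i), indices taken mod 8.
P_1→P_2: (-9)(9) − (-4)(-6) = -105
P_2→P_3: (-4)(12) − (3)(9) = -75
P_3→P_4: (3)(4) − (2)(12) = -12
P_4→P_5: (2)(-15) − (4)(4) = -46
P_5→P_6: (4)(-15) − (1)(-15) = -45
P_6→P_7: (1)(-9) − (-10)(-15) = -159
P_7→P_8: (-10)(-7) − (-10)(-9) = -20
P_8→P_1: (-10)(-6) − (-9)(-7) = -3
Σ = -465
Area = |Σ|/2 = 232.5.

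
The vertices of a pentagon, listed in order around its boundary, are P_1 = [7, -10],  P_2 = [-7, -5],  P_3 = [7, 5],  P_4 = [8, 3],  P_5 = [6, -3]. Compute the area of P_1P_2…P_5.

102.5

P_1→P_2: (7)(-5) − (-7)(-10) = -105
P_2→P_3: (-7)(5) − (7)(-5) = 0
P_3→P_4: (7)(3) − (8)(5) = -19
P_4→P_5: (8)(-3) − (6)(3) = -42
P_5→P_1: (6)(-10) − (7)(-3) = -39
Σ = -205
Area = |Σ|/2 = 102.5.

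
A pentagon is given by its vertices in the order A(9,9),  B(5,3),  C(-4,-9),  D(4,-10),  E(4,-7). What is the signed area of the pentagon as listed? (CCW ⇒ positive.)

68

Apply the surveyor's formula: 2A = Σ (x_i·y_{i+1} − x_{i+1}·y_i), indices taken mod 5.
Σ = (-18) + (-33) + (76) + (12) + (99) = 136
Signed area = Σ/2 = 68 (positive ⇒ counter-clockwise traversal).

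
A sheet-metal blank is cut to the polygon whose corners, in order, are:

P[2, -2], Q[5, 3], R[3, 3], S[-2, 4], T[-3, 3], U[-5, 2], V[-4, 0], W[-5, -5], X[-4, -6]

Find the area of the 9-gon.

56.5

P→Q: (2)(3) − (5)(-2) = 16
Q→R: (5)(3) − (3)(3) = 6
R→S: (3)(4) − (-2)(3) = 18
S→T: (-2)(3) − (-3)(4) = 6
T→U: (-3)(2) − (-5)(3) = 9
U→V: (-5)(0) − (-4)(2) = 8
V→W: (-4)(-5) − (-5)(0) = 20
W→X: (-5)(-6) − (-4)(-5) = 10
X→P: (-4)(-2) − (2)(-6) = 20
Σ = 113
Area = |Σ|/2 = 56.5.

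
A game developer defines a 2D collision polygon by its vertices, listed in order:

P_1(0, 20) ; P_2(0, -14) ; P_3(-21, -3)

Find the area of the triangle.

357

Apply the shoelace (surveyor's) formula: 2A = Σ (x_i·y_{i+1} − x_{i+1}·y_i), indices taken mod 3.
P_1→P_2: (0)(-14) − (0)(20) = 0
P_2→P_3: (0)(-3) − (-21)(-14) = -294
P_3→P_1: (-21)(20) − (0)(-3) = -420
Σ = -714
Area = |Σ|/2 = 357.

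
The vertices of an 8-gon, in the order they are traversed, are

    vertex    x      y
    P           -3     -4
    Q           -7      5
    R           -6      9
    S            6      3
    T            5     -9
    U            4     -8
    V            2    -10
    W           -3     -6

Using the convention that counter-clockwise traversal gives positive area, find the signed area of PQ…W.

-146.5

Cross-terms: -43, -33, -72, -69, -4, -24, -42, -6  ⇒  Σ = -293
Signed area = Σ/2 = -146.5 (negative ⇒ clockwise traversal).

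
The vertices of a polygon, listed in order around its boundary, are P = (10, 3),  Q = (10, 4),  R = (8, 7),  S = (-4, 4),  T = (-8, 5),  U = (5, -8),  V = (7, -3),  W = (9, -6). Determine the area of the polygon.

136

P→Q: (10)(4) − (10)(3) = 10
Q→R: (10)(7) − (8)(4) = 38
R→S: (8)(4) − (-4)(7) = 60
S→T: (-4)(5) − (-8)(4) = 12
T→U: (-8)(-8) − (5)(5) = 39
U→V: (5)(-3) − (7)(-8) = 41
V→W: (7)(-6) − (9)(-3) = -15
W→P: (9)(3) − (10)(-6) = 87
Σ = 272
Area = |Σ|/2 = 136.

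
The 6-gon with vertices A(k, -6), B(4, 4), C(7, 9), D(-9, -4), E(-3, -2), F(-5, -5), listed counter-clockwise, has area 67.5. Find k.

Write out the shoelace sum; only the two edges meeting at A involve k:
2·Area = [((-5)·(-6) − k·(-5)) + (k·4 − 4·(-6))] + 72
       = 9·k + 126 = 135
⇒ k = 1.

1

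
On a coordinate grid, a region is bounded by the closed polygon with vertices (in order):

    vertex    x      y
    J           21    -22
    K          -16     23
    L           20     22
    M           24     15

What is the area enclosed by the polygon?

876

Σ = (131) + (-812) + (-228) + (-843) = -1752
Area = |Σ|/2 = 876.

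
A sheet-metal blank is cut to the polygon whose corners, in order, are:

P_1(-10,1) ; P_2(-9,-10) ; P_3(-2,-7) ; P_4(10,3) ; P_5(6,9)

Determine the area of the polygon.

Cross-terms: 109, 43, 64, 72, 96  ⇒  Σ = 384
Area = |Σ|/2 = 192.

192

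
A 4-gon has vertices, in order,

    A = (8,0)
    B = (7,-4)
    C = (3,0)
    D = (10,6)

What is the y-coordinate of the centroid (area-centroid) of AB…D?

Apply the surveyor's formula. First the cross-terms c_i = x_i·y_{i+1} − x_{i+1}·y_i:
  -32, 12, 18, -48  ⇒  2A = -50, A = -25.
Then Σ (y_i + y_{i+1})·c_i = -100, so ȳ = -100 / (6·(-25)) = 2/3.

2/3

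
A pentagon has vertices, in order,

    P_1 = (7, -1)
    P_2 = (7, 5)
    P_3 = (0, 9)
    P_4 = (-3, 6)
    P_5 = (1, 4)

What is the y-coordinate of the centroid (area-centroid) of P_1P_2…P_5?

Apply the surveyor's formula. First the cross-terms c_i = x_i·y_{i+1} − x_{i+1}·y_i:
  42, 63, 27, -18, -29  ⇒  2A = 85, A = 42.5.
Then Σ (y_i + y_{i+1})·c_i = 1188, so ȳ = 1188 / (6·42.5) = 396/85.

396/85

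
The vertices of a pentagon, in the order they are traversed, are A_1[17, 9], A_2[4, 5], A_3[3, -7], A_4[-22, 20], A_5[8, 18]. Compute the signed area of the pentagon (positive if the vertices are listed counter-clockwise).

Apply the shoelace formula: 2A = Σ (x_i·y_{i+1} − x_{i+1}·y_i), indices taken mod 5.
Cross-terms: 49, -43, -94, -556, -234  ⇒  Σ = -878
Signed area = Σ/2 = -439 (negative ⇒ clockwise traversal).

-439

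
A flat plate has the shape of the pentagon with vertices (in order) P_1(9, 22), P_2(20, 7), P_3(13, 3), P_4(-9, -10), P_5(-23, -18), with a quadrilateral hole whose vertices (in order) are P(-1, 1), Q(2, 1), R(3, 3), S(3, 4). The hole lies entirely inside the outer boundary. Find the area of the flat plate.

Outer boundary:
Σ = (-377) + (-31) + (-103) + (-68) + (-344) = -923
Area = |Σ|/2 = 461.5.
Hole:
Apply the shoelace formula: 2A = Σ (x_i·y_{i+1} − x_{i+1}·y_i), indices taken mod 4.
P→Q: (-1)(1) − (2)(1) = -3
Q→R: (2)(3) − (3)(1) = 3
R→S: (3)(4) − (3)(3) = 3
S→P: (3)(1) − (-1)(4) = 7
Σ = 10
Area = |Σ|/2 = 5.
Net area = 461.5 − 5 = 456.5.

456.5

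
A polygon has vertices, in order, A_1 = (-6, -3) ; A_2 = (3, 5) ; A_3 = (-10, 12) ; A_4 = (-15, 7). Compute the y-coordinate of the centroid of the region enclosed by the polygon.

643/131

Apply the surveyor's formula. First the cross-terms c_i = x_i·y_{i+1} − x_{i+1}·y_i:
  -21, 86, 110, 87  ⇒  2A = 262, A = 131.
Then Σ (y_i + y_{i+1})·c_i = 3858, so ȳ = 3858 / (6·131) = 643/131.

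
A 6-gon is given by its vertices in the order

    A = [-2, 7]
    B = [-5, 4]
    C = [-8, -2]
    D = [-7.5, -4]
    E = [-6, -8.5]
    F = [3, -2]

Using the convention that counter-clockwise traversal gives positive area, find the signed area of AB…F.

Apply the surveyor's formula: 2A = Σ (x_i·y_{i+1} − x_{i+1}·y_i), indices taken mod 6.
Σ = (27) + (42) + (17) + (39.75) + (37.5) + (17) = 180.25
Signed area = Σ/2 = 90.125 (positive ⇒ counter-clockwise traversal).

90.125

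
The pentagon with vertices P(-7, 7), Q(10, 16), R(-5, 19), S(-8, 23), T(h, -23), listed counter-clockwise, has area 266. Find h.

-24

Write out the shoelace sum; only the two edges meeting at T involve h:
2·Area = [((-8)·(-23) − h·23) + (h·7 − (-7)·(-23))] + 125
       = -16·h + 148 = 532
⇒ h = -24.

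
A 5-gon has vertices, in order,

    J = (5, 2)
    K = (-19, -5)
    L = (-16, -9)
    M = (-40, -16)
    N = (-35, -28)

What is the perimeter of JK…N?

118

|JK| = √((-24)² + (-7)²) = √625 = 25
|KL| = √((3)² + (-4)²) = √25 = 5
|LM| = √((-24)² + (-7)²) = √625 = 25
|MN| = √((5)² + (-12)²) = √169 = 13
|NJ| = √((40)² + (30)²) = √2500 = 50
Perimeter = 25 + 5 + 25 + 13 + 50 = 118.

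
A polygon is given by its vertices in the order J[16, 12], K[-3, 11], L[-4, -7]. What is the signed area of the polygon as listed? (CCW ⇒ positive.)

Apply the shoelace formula: 2A = Σ (x_i·y_{i+1} − x_{i+1}·y_i), indices taken mod 3.
Σ = (212) + (65) + (64) = 341
Signed area = Σ/2 = 170.5 (positive ⇒ counter-clockwise traversal).

170.5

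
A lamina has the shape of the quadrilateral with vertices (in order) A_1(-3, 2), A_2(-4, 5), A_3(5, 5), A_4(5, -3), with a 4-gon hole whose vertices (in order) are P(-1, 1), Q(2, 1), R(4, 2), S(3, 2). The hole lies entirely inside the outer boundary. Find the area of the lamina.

43.5

Outer boundary:
Σ = (-7) + (-45) + (-40) + (1) = -91
Area = |Σ|/2 = 45.5.
Hole:
P→Q: (-1)(1) − (2)(1) = -3
Q→R: (2)(2) − (4)(1) = 0
R→S: (4)(2) − (3)(2) = 2
S→P: (3)(1) − (-1)(2) = 5
Σ = 4
Area = |Σ|/2 = 2.
Net area = 45.5 − 2 = 43.5.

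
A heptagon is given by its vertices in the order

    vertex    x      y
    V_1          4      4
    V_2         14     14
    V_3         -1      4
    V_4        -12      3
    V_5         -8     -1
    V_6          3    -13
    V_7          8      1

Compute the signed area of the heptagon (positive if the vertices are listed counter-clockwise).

Cross-terms: 0, 70, 45, 36, 107, 107, 28  ⇒  Σ = 393
Signed area = Σ/2 = 196.5 (positive ⇒ counter-clockwise traversal).

196.5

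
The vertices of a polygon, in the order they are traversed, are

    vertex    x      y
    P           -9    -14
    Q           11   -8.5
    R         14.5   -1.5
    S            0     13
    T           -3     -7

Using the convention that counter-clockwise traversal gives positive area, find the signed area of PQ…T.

Apply Gauss's area formula: 2A = Σ (x_i·y_{i+1} − x_{i+1}·y_i), indices taken mod 5.
Σ = (230.5) + (106.75) + (188.5) + (39) + (-21) = 543.75
Signed area = Σ/2 = 271.875 (positive ⇒ counter-clockwise traversal).

271.875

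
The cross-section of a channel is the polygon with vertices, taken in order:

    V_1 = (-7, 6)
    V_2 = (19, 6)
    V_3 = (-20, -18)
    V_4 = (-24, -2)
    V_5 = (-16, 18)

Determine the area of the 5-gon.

Apply the shoelace (surveyor's) formula: 2A = Σ (x_i·y_{i+1} − x_{i+1}·y_i), indices taken mod 5.
Cross-terms: -156, -222, -392, -464, 30  ⇒  Σ = -1204
Area = |Σ|/2 = 602.

602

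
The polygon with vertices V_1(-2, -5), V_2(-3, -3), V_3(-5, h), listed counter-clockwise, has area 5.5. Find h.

Write out the shoelace sum; only the two edges meeting at V_3 involve h:
2·Area = [((-3)·h − (-5)·(-3)) + ((-5)·(-5) − (-2)·h)] + -9
       = -1·h + 1 = 11
⇒ h = -10.

-10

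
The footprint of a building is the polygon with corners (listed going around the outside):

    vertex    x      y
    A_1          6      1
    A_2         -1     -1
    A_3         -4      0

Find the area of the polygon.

Apply the shoelace formula: 2A = Σ (x_i·y_{i+1} − x_{i+1}·y_i), indices taken mod 3.
Cross-terms: -5, -4, -4  ⇒  Σ = -13
Area = |Σ|/2 = 6.5.

6.5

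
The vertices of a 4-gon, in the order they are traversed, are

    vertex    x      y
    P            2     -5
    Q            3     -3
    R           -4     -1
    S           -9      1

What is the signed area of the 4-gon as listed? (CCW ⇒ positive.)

12

Apply the shoelace formula: 2A = Σ (x_i·y_{i+1} − x_{i+1}·y_i), indices taken mod 4.
Σ = (9) + (-15) + (-13) + (43) = 24
Signed area = Σ/2 = 12 (positive ⇒ counter-clockwise traversal).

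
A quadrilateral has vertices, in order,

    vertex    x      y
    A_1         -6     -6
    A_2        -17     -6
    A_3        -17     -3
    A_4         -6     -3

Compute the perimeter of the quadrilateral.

28

|A_1A_2| = √((-11)² + (0)²) = √121 = 11
|A_2A_3| = √((0)² + (3)²) = √9 = 3
|A_3A_4| = √((11)² + (0)²) = √121 = 11
|A_4A_1| = √((0)² + (-3)²) = √9 = 3
Perimeter = 11 + 3 + 11 + 3 = 28.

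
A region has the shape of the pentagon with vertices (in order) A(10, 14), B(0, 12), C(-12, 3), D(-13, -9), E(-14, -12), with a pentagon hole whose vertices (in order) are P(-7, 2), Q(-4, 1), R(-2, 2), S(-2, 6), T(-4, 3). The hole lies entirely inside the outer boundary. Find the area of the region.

Outer boundary:
Apply the shoelace (surveyor's) formula: 2A = Σ (x_i·y_{i+1} − x_{i+1}·y_i), indices taken mod 5.
Cross-terms: 120, 144, 147, 30, -76  ⇒  Σ = 365
Area = |Σ|/2 = 182.5.
Hole:
Apply the shoelace (surveyor's) formula: 2A = Σ (x_i·y_{i+1} − x_{i+1}·y_i), indices taken mod 5.
Cross-terms: 1, -6, -8, 18, 13  ⇒  Σ = 18
Area = |Σ|/2 = 9.
Net area = 182.5 − 9 = 173.5.

173.5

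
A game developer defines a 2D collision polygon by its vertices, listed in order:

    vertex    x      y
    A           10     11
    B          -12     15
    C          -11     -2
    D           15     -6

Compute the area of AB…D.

396

Σ = (282) + (189) + (96) + (225) = 792
Area = |Σ|/2 = 396.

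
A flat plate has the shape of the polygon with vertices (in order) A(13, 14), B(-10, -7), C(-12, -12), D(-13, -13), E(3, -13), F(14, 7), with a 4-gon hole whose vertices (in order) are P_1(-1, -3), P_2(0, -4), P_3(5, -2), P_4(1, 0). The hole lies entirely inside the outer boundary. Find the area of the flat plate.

289

Outer boundary:
Σ = (49) + (36) + (0) + (208) + (203) + (105) = 601
Area = |Σ|/2 = 300.5.
Hole:
Σ = (4) + (20) + (2) + (-3) = 23
Area = |Σ|/2 = 11.5.
Net area = 300.5 − 11.5 = 289.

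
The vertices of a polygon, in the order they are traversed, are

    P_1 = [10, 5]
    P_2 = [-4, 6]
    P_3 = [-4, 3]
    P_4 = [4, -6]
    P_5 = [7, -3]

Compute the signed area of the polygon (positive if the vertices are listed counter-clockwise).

99.5

Apply the shoelace formula: 2A = Σ (x_i·y_{i+1} − x_{i+1}·y_i), indices taken mod 5.
Σ = (80) + (12) + (12) + (30) + (65) = 199
Signed area = Σ/2 = 99.5 (positive ⇒ counter-clockwise traversal).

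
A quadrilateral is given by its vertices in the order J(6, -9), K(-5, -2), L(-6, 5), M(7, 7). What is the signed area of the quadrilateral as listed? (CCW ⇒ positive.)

Cross-terms: -57, -37, -77, -105  ⇒  Σ = -276
Signed area = Σ/2 = -138 (negative ⇒ clockwise traversal).

-138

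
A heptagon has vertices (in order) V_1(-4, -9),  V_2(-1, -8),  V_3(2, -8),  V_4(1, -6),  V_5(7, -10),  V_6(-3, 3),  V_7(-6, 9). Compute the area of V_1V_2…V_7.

73.5

V_1→V_2: (-4)(-8) − (-1)(-9) = 23
V_2→V_3: (-1)(-8) − (2)(-8) = 24
V_3→V_4: (2)(-6) − (1)(-8) = -4
V_4→V_5: (1)(-10) − (7)(-6) = 32
V_5→V_6: (7)(3) − (-3)(-10) = -9
V_6→V_7: (-3)(9) − (-6)(3) = -9
V_7→V_1: (-6)(-9) − (-4)(9) = 90
Σ = 147
Area = |Σ|/2 = 73.5.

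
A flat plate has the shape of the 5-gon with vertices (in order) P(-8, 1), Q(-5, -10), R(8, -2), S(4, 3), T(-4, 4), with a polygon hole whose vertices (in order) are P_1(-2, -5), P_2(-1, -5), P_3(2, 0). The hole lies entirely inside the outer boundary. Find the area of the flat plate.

Outer boundary:
Apply Gauss's area formula: 2A = Σ (x_i·y_{i+1} − x_{i+1}·y_i), indices taken mod 5.
P→Q: (-8)(-10) − (-5)(1) = 85
Q→R: (-5)(-2) − (8)(-10) = 90
R→S: (8)(3) − (4)(-2) = 32
S→T: (4)(4) − (-4)(3) = 28
T→P: (-4)(1) − (-8)(4) = 28
Σ = 263
Area = |Σ|/2 = 131.5.
Hole:
Cross-terms: 5, 10, -10  ⇒  Σ = 5
Area = |Σ|/2 = 2.5.
Net area = 131.5 − 2.5 = 129.

129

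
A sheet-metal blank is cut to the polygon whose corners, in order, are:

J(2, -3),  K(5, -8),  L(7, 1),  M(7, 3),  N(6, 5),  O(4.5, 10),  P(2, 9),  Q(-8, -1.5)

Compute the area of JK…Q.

122.5

Cross-terms: -1, 61, 14, 17, 37.5, 20.5, 69, 27  ⇒  Σ = 245
Area = |Σ|/2 = 122.5.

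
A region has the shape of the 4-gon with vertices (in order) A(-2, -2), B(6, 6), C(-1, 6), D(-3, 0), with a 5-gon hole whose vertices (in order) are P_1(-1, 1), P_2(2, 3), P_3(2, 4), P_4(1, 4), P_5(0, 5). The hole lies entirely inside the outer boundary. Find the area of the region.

Outer boundary:
Apply the shoelace (surveyor's) formula: 2A = Σ (x_i·y_{i+1} − x_{i+1}·y_i), indices taken mod 4.
Σ = (0) + (42) + (18) + (6) = 66
Area = |Σ|/2 = 33.
Hole:
Apply the shoelace (surveyor's) formula: 2A = Σ (x_i·y_{i+1} − x_{i+1}·y_i), indices taken mod 5.
Σ = (-5) + (2) + (4) + (5) + (5) = 11
Area = |Σ|/2 = 5.5.
Net area = 33 − 5.5 = 27.5.

27.5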